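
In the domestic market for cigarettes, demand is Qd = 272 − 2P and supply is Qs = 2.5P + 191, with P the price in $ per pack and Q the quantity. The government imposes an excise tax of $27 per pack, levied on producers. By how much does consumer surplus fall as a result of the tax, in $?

Consumer surplus falls by $3315.

Before the tax: set 272 − 2P = 2.5P + 191 → P* = $18, Q* = 236.
With the tax collected from producers, supply shifts: Qs = 2.5(P − 27) + 191.
Solving gives Q = 206 with consumers paying $33 and producers receiving $6 (the $27 wedge).
ΔCS is the trapezoid between Q = 206 and Q = 236 of height $15: ½ · (236 + 206) · 15 = $3315.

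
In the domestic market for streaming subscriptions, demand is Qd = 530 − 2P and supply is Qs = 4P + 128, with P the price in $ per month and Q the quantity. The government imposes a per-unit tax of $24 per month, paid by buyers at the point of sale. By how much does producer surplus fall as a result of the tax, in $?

Without the tax, 530 − 2P = 4P + 128 gives 6P = 402, so P* = $67 and Q* = 396.
With the tax collected from buyers, demand (in seller-price terms) shifts: Qd = 530 − 2(P + 24).
Solving gives Q = 364 with buyers paying $83 and producers receiving $59 (the $24 wedge).
ΔPS is the trapezoid between Q = 364 and Q = 396 of height $8: ½ · (396 + 364) · 8 = $3040.

Producer surplus falls by $3040.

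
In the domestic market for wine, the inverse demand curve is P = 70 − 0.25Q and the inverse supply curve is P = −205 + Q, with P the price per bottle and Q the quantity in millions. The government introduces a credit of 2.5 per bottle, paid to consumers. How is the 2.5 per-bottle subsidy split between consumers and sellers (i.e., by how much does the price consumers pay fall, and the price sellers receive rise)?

Consumers gain 0.5 per bottle; sellers gain 2 per bottle.

Inverting to Q(P) form: Qd = 280 − 4P; Qs = P + 205.
Without the subsidy, 280 − 4P = P + 205 gives 5P = 75, so P* = 15 and Q* = 220.
With a per-unit subsidy paid to consumers, each effectively pays P − 2.5, so demand becomes Qd = 280 − 4(P − 2.5).
Solving gives Q = 222 with consumers paying 14.5 and sellers receiving 17 (the 2.5 wedge).
Gain to consumers: 0.5; to sellers: 2. (They sum to 2.5.)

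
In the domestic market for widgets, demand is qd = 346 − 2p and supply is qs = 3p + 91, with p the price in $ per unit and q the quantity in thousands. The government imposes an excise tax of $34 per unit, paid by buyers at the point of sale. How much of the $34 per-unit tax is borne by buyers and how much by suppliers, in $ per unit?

Buyers bear $20.4 per unit; suppliers bear $13.6 per unit.

Before the tax: set 346 − 2p = 3p + 91 → p* = $51, q* = 244.
With the tax collected from buyers, demand (in seller-price terms) shifts: qd = 346 − 2(p + 34).
New equilibrium: buyers pay $71.4, suppliers receive $37.4, q = 203.2. (Wedge: pb − ps = 34.)
Burden on buyers: $20.4; on suppliers: $13.6. (They sum to $34.)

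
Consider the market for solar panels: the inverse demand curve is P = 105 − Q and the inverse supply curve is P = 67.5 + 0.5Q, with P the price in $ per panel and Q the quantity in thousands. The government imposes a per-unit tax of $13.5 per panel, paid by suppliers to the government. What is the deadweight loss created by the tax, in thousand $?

Deadweight loss = $60.75 thousand.

Rewrite in direct form: Qd = 105 − P and Qs = 2P − 135.
Without the tax, 105 − P = 2P − 135 gives 3P = 240, so P* = $80 and Q* = 25.
With the tax collected from suppliers, supply shifts: Qs = 2(P − 13.5) − 135.
New equilibrium: consumers pay $89, suppliers receive $75.5, Q = 16. (Wedge: Pb − Ps = 13.5.)
Quantity falls by |ΔQ| = |25 − 16| = 9.
DWL = ½ · t · |ΔQ| = ½ · 13.5 · 9 = $60.75.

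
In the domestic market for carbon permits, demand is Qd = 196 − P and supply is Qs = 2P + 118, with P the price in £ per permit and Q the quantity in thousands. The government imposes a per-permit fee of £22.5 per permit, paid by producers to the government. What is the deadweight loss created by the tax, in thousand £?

Deadweight loss = £168.75 thousand.

Without the tax, 196 − P = 2P + 118 gives 3P = 78, so P* = £26 and Q* = 170.
With the tax collected from producers, supply shifts: Qs = 2(P − 22.5) + 118.
New equilibrium: buyers pay £41, producers receive £18.5, Q = 155. (Wedge: Pb − Ps = 22.5.)
Quantity falls by |ΔQ| = |170 − 155| = 15.
DWL = ½ · t · |ΔQ| = ½ · 22.5 · 15 = £168.75.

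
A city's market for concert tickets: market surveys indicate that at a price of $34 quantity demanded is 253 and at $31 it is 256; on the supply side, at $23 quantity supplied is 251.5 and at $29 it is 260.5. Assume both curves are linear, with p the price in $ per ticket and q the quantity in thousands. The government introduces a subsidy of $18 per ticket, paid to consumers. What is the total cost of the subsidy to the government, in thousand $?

Demand slope: (256 − 253)/(31 − 34) = -1, so qd = 287 − p.
Supply slope: (260.5 − 251.5)/(29 − 23) = 1.5, so qs = 1.5p + 217.
Without the subsidy, 287 − p = 1.5p + 217 gives 2.5p = 70, so p* = $28 and q* = 259.
With a per-unit subsidy paid to consumers, each effectively pays p − 18, so demand becomes qd = 287 − (p − 18).
New equilibrium: consumers pay $17.2, producers receive $35.2, q = 269.8. (Wedge: pb − ps = −18.)
Outlay = t · Q = 18 · 269.8 = $4856.4.

Government outlay = $4856.4 thousand.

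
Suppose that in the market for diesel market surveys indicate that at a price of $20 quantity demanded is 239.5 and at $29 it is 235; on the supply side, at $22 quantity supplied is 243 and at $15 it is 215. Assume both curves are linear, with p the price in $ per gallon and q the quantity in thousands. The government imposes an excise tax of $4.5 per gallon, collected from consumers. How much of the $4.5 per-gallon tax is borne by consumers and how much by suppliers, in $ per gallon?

Demand slope: (235 − 239.5)/(29 − 20) = -0.5, so qd = 249.5 − 0.5p.
Supply slope: (215 − 243)/(15 − 22) = 4, so qs = 4p + 155.
Without the tax, 249.5 − 0.5p = 4p + 155 gives 4.5p = 94.5, so p* = $21 and q* = 239.
With the tax collected from consumers, demand (in seller-price terms) shifts: qd = 249.5 − 0.5(p + 4.5).
New equilibrium: consumers pay $25, suppliers receive $20.5, q = 237. (Wedge: pb − ps = 4.5.)
Burden on consumers: $4; on suppliers: $0.5. (They sum to $4.5.)

Consumers bear $4 per gallon; suppliers bear $0.5 per gallon.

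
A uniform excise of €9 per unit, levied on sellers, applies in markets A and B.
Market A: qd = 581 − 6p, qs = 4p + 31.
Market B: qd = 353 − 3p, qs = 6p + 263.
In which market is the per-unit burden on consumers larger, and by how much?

Market A: pre-tax p* = €55, q* = 251; post-tax q = 229.4; per-unit burden on consumers = €3.6.
Market B: pre-tax p* = €10, q* = 323; post-tax q = 305; per-unit burden on consumers = €6.
Difference: €3.6 vs €6 → market B is larger by €2.4.

Market B, by €2.4.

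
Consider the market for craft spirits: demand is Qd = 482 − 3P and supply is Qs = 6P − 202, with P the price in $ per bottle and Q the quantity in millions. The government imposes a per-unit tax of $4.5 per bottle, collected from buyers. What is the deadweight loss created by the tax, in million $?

Deadweight loss = $20.25 million.

Before the tax: set 482 − 3P = 6P − 202 → P* = $76, Q* = 254.
With the tax collected from buyers, demand (in seller-price terms) shifts: Qd = 482 − 3(P + 4.5).
New equilibrium: buyers pay $79, producers receive $74.5, Q = 245. (Wedge: Pb − Ps = 4.5.)
Quantity falls by |ΔQ| = |254 − 245| = 9.
DWL = ½ · t · |ΔQ| = ½ · 4.5 · 9 = $20.25.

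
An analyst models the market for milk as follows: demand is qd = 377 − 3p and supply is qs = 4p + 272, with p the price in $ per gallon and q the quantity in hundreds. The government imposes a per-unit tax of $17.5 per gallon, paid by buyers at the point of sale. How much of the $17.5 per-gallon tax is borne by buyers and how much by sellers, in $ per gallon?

Buyers bear $10 per gallon; sellers bear $7.5 per gallon.

Before the tax: set 377 − 3p = 4p + 272 → p* = $15, q* = 332.
With the tax collected from buyers, demand (in seller-price terms) shifts: qd = 377 − 3(p + 17.5).
Solving gives q = 302 with buyers paying $25 and sellers receiving $7.5 (the $17.5 wedge).
Burden on buyers: $10; on sellers: $7.5. (They sum to $17.5.)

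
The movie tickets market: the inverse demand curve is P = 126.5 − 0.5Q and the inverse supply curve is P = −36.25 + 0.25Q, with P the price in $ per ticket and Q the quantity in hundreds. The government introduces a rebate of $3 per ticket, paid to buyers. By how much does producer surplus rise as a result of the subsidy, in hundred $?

Inverting to Q(P) form: Qd = 253 − 2P; Qs = 4P + 145.
Without the subsidy, 253 − 2P = 4P + 145 gives 6P = 108, so P* = $18 and Q* = 217.
With a per-unit subsidy paid to buyers, each effectively pays P − 3, so demand becomes Qd = 253 − 2(P − 3).
New equilibrium: buyers pay $16, suppliers receive $19, Q = 221. (Wedge: Pb − Ps = −3.)
ΔPS is the trapezoid between Q = 221 and Q = 217 of height $1: ½ · (217 + 221) · 1 = $219.

Producer surplus rises by $219 hundred.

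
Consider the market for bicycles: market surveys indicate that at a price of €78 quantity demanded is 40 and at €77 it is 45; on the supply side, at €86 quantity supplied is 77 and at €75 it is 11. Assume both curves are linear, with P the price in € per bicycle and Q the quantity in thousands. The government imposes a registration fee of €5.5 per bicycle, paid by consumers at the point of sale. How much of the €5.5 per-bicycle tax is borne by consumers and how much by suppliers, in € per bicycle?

Demand slope: (45 − 40)/(77 − 78) = -5, so Qd = 430 − 5P.
Supply slope: (11 − 77)/(75 − 86) = 6, so Qs = 6P − 439.
Without the tax, 430 − 5P = 6P − 439 gives 11P = 869, so P* = €79 and Q* = 35.
With the tax collected from consumers, demand (in seller-price terms) shifts: Qd = 430 − 5(P + 5.5).
New equilibrium: consumers pay €82, suppliers receive €76.5, Q = 20. (Wedge: Pb − Ps = 5.5.)
Burden on consumers: €3; on suppliers: €2.5. (They sum to €5.5.)
The less price-elastic side of the market bears the larger share of a per-unit tax.

Consumers bear €3 per bicycle; suppliers bear €2.5 per bicycle.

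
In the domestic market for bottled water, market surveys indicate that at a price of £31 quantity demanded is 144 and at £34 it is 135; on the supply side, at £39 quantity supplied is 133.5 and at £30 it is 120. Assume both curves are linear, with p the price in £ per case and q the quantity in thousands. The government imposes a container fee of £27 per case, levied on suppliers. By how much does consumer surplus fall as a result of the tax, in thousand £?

Demand slope: (135 − 144)/(34 − 31) = -3, so qd = 237 − 3p.
Supply slope: (120 − 133.5)/(30 − 39) = 1.5, so qs = 1.5p + 75.
Before the tax: set 237 − 3p = 1.5p + 75 → p* = £36, q* = 129.
With the tax collected from suppliers, supply shifts: qs = 1.5(p − 27) + 75.
Solving gives q = 102 with consumers paying £45 and suppliers receiving £18 (the £27 wedge).
ΔCS is the trapezoid between Q = 102 and Q = 129 of height £9: ½ · (129 + 102) · 9 = £1039.5.

Consumer surplus falls by £1039.5 thousand.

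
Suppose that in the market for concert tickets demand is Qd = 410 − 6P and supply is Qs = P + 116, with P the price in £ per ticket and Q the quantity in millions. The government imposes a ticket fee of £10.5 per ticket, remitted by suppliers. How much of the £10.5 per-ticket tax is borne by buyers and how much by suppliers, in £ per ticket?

Buyers bear £1.5 per ticket; suppliers bear £9 per ticket.

Before the tax: set 410 − 6P = P + 116 → P* = £42, Q* = 158.
With the tax collected from suppliers, supply shifts: Qs = (P − 10.5) + 116.
New equilibrium: buyers pay £43.5, suppliers receive £33, Q = 149. (Wedge: Pb − Ps = 10.5.)
Burden on buyers: £1.5; on suppliers: £9. (They sum to £10.5.)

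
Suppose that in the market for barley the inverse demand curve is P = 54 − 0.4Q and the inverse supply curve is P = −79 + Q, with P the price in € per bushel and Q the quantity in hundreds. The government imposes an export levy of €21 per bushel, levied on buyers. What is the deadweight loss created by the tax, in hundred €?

Deadweight loss = €157.5 hundred.

Rewrite in direct form: Qd = 135 − 2.5P and Qs = P + 79.
Before the tax: set 135 − 2.5P = P + 79 → P* = €16, Q* = 95.
With the tax collected from buyers, demand (in seller-price terms) shifts: Qd = 135 − 2.5(P + 21).
Solving gives Q = 80 with buyers paying €22 and sellers receiving €1 (the €21 wedge).
Quantity falls by |ΔQ| = |95 − 80| = 15.
DWL = ½ · t · |ΔQ| = ½ · 21 · 15 = €157.5.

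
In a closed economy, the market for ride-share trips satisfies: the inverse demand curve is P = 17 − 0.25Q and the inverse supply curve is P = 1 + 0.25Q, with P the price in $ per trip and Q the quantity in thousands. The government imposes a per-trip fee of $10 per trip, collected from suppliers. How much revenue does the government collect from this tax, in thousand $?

Tax revenue = $120 thousand.

Inverting to Q(P) form: Qd = 68 − 4P; Qs = 4P − 4.
Without the tax, 68 − 4P = 4P − 4 gives 8P = 72, so P* = $9 and Q* = 32.
With the tax collected from suppliers, supply shifts: Qs = 4(P − 10) − 4.
Solving gives Q = 12 with consumers paying $14 and suppliers receiving $4 (the $10 wedge).
Revenue = t · Q = 10 · 12 = $120.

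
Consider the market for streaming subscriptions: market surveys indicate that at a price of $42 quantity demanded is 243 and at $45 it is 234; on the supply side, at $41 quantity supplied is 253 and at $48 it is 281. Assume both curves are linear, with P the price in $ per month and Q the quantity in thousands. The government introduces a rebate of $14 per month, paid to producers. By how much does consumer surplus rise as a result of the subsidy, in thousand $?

Demand slope: (234 − 243)/(45 − 42) = -3, so Qd = 369 − 3P.
Supply slope: (281 − 253)/(48 − 41) = 4, so Qs = 4P + 89.
Without the subsidy, 369 − 3P = 4P + 89 gives 7P = 280, so P* = $40 and Q* = 249.
With a per-unit subsidy paid to producers, each receives P + 14 per unit sold, so supply becomes Qs = 4(P + 14) + 89.
New equilibrium: consumers pay $32, producers receive $46, Q = 273. (Wedge: Pb − Ps = −14.)
ΔCS is the trapezoid between Q = 273 and Q = 249 of height $8: ½ · (249 + 273) · 8 = $2088.

Consumer surplus rises by $2088 thousand.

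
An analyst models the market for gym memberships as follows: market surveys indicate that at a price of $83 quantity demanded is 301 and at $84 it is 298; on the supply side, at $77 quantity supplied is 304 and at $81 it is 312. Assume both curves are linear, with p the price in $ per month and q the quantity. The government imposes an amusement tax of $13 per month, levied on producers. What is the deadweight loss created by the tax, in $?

Deadweight loss = $101.4.

Demand slope: (298 − 301)/(84 − 83) = -3, so qd = 550 − 3p.
Supply slope: (312 − 304)/(81 − 77) = 2, so qs = 2p + 150.
Before the tax: set 550 − 3p = 2p + 150 → p* = $80, q* = 310.
With the tax collected from producers, supply shifts: qs = 2(p − 13) + 150.
Solving gives q = 294.4 with buyers paying $85.2 and producers receiving $72.2 (the $13 wedge).
Quantity falls by |ΔQ| = |310 − 294.4| = 15.6.
DWL = ½ · t · |ΔQ| = ½ · 13 · 15.6 = $101.4.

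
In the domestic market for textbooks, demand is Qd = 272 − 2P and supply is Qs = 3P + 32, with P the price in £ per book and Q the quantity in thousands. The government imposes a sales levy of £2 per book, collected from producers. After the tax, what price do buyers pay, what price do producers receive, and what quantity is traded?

Without the tax, 272 − 2P = 3P + 32 gives 5P = 240, so P* = £48 and Q* = 176.
With the tax collected from producers, supply shifts: Qs = 3(P − 2) + 32.
Solving gives Q = 173.6 with buyers paying £49.2 and producers receiving £47.2 (the £2 wedge).
The less price-elastic side of the market bears the larger share of a per-unit tax.

Buyers pay £49.2; producers receive £47.2; quantity = 173.6.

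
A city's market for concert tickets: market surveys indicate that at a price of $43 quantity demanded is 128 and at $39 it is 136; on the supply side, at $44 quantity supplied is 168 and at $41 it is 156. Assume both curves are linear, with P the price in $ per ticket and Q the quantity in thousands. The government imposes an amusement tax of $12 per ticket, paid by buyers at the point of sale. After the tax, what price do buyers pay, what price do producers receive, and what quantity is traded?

Demand slope: (136 − 128)/(39 − 43) = -2, so Qd = 214 − 2P.
Supply slope: (156 − 168)/(41 − 44) = 4, so Qs = 4P − 8.
Without the tax, 214 − 2P = 4P − 8 gives 6P = 222, so P* = $37 and Q* = 140.
With the tax collected from buyers, demand (in seller-price terms) shifts: Qd = 214 − 2(P + 12).
New equilibrium: buyers pay $45, producers receive $33, Q = 124. (Wedge: Pb − Ps = 12.)
The less price-elastic side of the market bears the larger share of a per-unit tax.

Buyers pay $45; producers receive $33; quantity = 124.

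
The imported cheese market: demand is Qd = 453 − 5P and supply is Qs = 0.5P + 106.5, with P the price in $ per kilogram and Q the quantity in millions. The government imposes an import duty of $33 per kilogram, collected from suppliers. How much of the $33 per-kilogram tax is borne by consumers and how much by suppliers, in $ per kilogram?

Consumers bear $3 per kilogram; suppliers bear $30 per kilogram.

Before the tax: set 453 − 5P = 0.5P + 106.5 → P* = $63, Q* = 138.
With the tax collected from suppliers, supply shifts: Qs = 0.5(P − 33) + 106.5.
New equilibrium: consumers pay $66, suppliers receive $33, Q = 123. (Wedge: Pb − Ps = 33.)
Burden on consumers: $3; on suppliers: $30. (They sum to $33.)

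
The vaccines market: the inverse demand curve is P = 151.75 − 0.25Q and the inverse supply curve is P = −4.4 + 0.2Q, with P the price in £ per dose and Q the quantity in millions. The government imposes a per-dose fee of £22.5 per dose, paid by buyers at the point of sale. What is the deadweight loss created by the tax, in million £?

Rewrite in direct form: Qd = 607 − 4P and Qs = 5P + 22.
Before the tax: set 607 − 4P = 5P + 22 → P* = £65, Q* = 347.
With the tax collected from buyers, demand (in seller-price terms) shifts: Qd = 607 − 4(P + 22.5).
Solving gives Q = 297 with buyers paying £77.5 and producers receiving £55 (the £22.5 wedge).
Quantity falls by |ΔQ| = |347 − 297| = 50.
DWL = ½ · t · |ΔQ| = ½ · 22.5 · 50 = £562.5.

Deadweight loss = £562.5 million.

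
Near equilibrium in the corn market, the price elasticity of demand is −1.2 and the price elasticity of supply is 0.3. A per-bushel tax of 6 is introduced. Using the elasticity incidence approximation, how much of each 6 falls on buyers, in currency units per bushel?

Incidence ratio: buyers' share ≈ εs / (εs + |εd|) = 0.3 / (0.3 + 1.2) = 0.2.
So buyers bear ≈ 0.2 × 6 = 1.2; sellers bear 4.8.

Buyers bear ≈ 1.2 per bushel.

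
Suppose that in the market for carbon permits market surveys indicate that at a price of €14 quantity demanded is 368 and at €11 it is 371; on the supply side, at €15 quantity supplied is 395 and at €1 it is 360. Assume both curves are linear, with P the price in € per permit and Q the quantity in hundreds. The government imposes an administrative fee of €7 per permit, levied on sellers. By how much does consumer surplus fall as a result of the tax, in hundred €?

Demand slope: (371 − 368)/(11 − 14) = -1, so Qd = 382 − P.
Supply slope: (360 − 395)/(1 − 15) = 2.5, so Qs = 2.5P + 357.5.
Before the tax: set 382 − P = 2.5P + 357.5 → P* = €7, Q* = 375.
With the tax collected from sellers, supply shifts: Qs = 2.5(P − 7) + 357.5.
Solving gives Q = 370 with consumers paying €12 and sellers receiving €5 (the €7 wedge).
ΔCS is the trapezoid between Q = 370 and Q = 375 of height €5: ½ · (375 + 370) · 5 = €1862.5.

Consumer surplus falls by €1862.5 hundred.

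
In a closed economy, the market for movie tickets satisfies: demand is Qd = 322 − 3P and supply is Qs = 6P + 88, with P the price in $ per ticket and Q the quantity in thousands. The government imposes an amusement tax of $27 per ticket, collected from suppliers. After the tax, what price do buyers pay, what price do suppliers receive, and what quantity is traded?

Without the tax, 322 − 3P = 6P + 88 gives 9P = 234, so P* = $26 and Q* = 244.
With the tax collected from suppliers, supply shifts: Qs = 6(P − 27) + 88.
Solving gives Q = 190 with buyers paying $44 and suppliers receiving $17 (the $27 wedge).

Buyers pay $44; suppliers receive $17; quantity = 190.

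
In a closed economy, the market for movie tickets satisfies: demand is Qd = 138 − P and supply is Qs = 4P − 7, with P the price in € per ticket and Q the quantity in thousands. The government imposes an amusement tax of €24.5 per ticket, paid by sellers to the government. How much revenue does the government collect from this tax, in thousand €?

Before the tax: set 138 − P = 4P − 7 → P* = €29, Q* = 109.
With the tax collected from sellers, supply shifts: Qs = 4(P − 24.5) − 7.
New equilibrium: buyers pay €48.6, sellers receive €24.1, Q = 89.4. (Wedge: Pb − Ps = 24.5.)
Revenue = t · Q = 24.5 · 89.4 = €2190.3.

Tax revenue = €2190.3 thousand.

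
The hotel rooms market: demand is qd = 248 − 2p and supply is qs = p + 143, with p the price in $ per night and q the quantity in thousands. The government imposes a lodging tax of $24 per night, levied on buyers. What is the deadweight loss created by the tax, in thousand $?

Without the tax, 248 − 2p = p + 143 gives 3p = 105, so p* = $35 and q* = 178.
With the tax collected from buyers, demand (in seller-price terms) shifts: qd = 248 − 2(p + 24).
New equilibrium: buyers pay $43, sellers receive $19, q = 162. (Wedge: pb − ps = 24.)
Quantity falls by |ΔQ| = |178 − 162| = 16.
DWL = ½ · t · |ΔQ| = ½ · 24 · 16 = $192.

Deadweight loss = $192 thousand.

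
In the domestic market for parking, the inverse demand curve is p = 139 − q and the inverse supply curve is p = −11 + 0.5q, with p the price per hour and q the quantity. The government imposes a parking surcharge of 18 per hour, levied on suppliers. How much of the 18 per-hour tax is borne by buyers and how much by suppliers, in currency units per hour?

Inverting to q(p) form: qd = 139 − p; qs = 2p + 22.
Before the tax: set 139 − p = 2p + 22 → p* = 39, q* = 100.
With the tax collected from suppliers, supply shifts: qs = 2(p − 18) + 22.
New equilibrium: buyers pay 51, suppliers receive 33, q = 88. (Wedge: pb − ps = 18.)
Burden on buyers: 12; on suppliers: 6. (They sum to 18.)
The less price-elastic side of the market bears the larger share of a per-unit tax.

Buyers bear 12 per hour; suppliers bear 6 per hour.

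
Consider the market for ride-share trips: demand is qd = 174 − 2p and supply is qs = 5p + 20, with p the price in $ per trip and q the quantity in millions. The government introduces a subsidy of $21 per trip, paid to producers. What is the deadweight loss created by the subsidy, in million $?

Deadweight loss = $315 million.

Without the subsidy, 174 − 2p = 5p + 20 gives 7p = 154, so p* = $22 and q* = 130.
With a per-unit subsidy paid to producers, each receives p + 21 per unit sold, so supply becomes qs = 5(p + 21) + 20.
New equilibrium: consumers pay $7, producers receive $28, q = 160. (Wedge: pb − ps = −21.)
Quantity rises by |ΔQ| = |130 − 160| = 30.
DWL = ½ · t · |ΔQ| = ½ · 21 · 30 = $315.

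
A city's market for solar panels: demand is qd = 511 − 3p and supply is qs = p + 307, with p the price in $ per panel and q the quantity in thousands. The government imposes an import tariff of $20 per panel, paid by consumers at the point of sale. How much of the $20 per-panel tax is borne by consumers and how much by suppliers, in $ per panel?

Consumers bear $5 per panel; suppliers bear $15 per panel.

Without the tax, 511 − 3p = p + 307 gives 4p = 204, so p* = $51 and q* = 358.
With the tax collected from consumers, demand (in seller-price terms) shifts: qd = 511 − 3(p + 20).
New equilibrium: consumers pay $56, suppliers receive $36, q = 343. (Wedge: pb − ps = 20.)
Burden on consumers: $5; on suppliers: $15. (They sum to $20.)
The less price-elastic side of the market bears the larger share of a per-unit tax.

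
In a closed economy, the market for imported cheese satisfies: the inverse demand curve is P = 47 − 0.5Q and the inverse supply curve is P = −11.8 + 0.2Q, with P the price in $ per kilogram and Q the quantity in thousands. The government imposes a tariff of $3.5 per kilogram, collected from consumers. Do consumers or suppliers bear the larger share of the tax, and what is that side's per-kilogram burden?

Inverting to Q(P) form: Qd = 94 − 2P; Qs = 5P + 59.
Before the tax: set 94 − 2P = 5P + 59 → P* = $5, Q* = 84.
With the tax collected from consumers, demand (in seller-price terms) shifts: Qd = 94 − 2(P + 3.5).
Solving gives Q = 79 with consumers paying $7.5 and suppliers receiving $4 (the $3.5 wedge).
Per-kilogram burden: consumers $2.5, suppliers $1.
Consumers take the larger share because demand is less price-elastic here (demand slope 2 vs supply slope 5).
The less price-elastic side of the market bears the larger share of a per-unit tax.

Consumers bear the larger share: $2.5 per kilogram.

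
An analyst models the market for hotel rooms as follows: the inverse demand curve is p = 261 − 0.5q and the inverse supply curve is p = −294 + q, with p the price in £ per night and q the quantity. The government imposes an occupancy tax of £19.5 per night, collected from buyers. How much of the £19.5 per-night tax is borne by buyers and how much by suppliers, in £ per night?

Buyers bear £6.5 per night; suppliers bear £13 per night.

Inverting to q(p) form: qd = 522 − 2p; qs = p + 294.
Without the tax, 522 − 2p = p + 294 gives 3p = 228, so p* = £76 and q* = 370.
With the tax collected from buyers, demand (in seller-price terms) shifts: qd = 522 − 2(p + 19.5).
New equilibrium: buyers pay £82.5, suppliers receive £63, q = 357. (Wedge: pb − ps = 19.5.)
Burden on buyers: £6.5; on suppliers: £13. (They sum to £19.5.)
The less price-elastic side of the market bears the larger share of a per-unit tax.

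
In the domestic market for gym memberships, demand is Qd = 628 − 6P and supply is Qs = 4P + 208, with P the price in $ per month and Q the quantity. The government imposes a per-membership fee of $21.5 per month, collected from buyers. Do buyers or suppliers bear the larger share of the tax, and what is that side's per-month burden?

Suppliers bear the larger share: $12.9 per month.

Without the tax, 628 − 6P = 4P + 208 gives 10P = 420, so P* = $42 and Q* = 376.
With the tax collected from buyers, demand (in seller-price terms) shifts: Qd = 628 − 6(P + 21.5).
New equilibrium: buyers pay $50.6, suppliers receive $29.1, Q = 324.4. (Wedge: Pb − Ps = 21.5.)
Per-month burden: buyers $8.6, suppliers $12.9.
Suppliers take the larger share because supply is less price-elastic here (demand slope 6 vs supply slope 4).
The less price-elastic side of the market bears the larger share of a per-unit tax.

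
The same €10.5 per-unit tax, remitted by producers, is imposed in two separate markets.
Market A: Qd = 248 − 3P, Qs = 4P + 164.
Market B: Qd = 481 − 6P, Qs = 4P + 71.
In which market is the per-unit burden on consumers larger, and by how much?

Market A, by €1.8.

Market A: pre-tax P* = €12, Q* = 212; post-tax Q = 194; per-unit burden on consumers = €6.
Market B: pre-tax P* = €41, Q* = 235; post-tax Q = 209.8; per-unit burden on consumers = €4.2.
Difference: €6 vs €4.2 → market A is larger by €1.8.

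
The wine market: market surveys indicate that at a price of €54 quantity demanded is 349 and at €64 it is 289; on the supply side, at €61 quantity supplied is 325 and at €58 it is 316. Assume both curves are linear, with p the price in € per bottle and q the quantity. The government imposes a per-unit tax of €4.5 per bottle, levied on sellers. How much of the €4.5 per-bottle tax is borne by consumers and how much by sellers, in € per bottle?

Consumers bear €1.5 per bottle; sellers bear €3 per bottle.

Demand slope: (289 − 349)/(64 − 54) = -6, so qd = 673 − 6p.
Supply slope: (316 − 325)/(58 − 61) = 3, so qs = 3p + 142.
Without the tax, 673 − 6p = 3p + 142 gives 9p = 531, so p* = €59 and q* = 319.
With the tax collected from sellers, supply shifts: qs = 3(p − 4.5) + 142.
Solving gives q = 310 with consumers paying €60.5 and sellers receiving €56 (the €4.5 wedge).
Burden on consumers: €1.5; on sellers: €3. (They sum to €4.5.)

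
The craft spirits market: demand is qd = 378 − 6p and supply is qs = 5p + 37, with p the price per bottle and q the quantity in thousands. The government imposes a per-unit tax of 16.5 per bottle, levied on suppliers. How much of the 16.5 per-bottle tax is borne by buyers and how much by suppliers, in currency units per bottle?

Buyers bear 7.5 per bottle; suppliers bear 9 per bottle.

Before the tax: set 378 − 6p = 5p + 37 → p* = 31, q* = 192.
With the tax collected from suppliers, supply shifts: qs = 5(p − 16.5) + 37.
New equilibrium: buyers pay 38.5, suppliers receive 22, q = 147. (Wedge: pb − ps = 16.5.)
Burden on buyers: 7.5; on suppliers: 9. (They sum to 16.5.)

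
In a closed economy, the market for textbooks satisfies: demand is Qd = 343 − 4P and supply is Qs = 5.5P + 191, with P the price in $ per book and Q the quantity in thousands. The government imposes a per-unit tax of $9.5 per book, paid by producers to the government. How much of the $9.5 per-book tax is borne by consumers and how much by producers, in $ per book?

Consumers bear $5.5 per book; producers bear $4 per book.

Before the tax: set 343 − 4P = 5.5P + 191 → P* = $16, Q* = 279.
With the tax collected from producers, supply shifts: Qs = 5.5(P − 9.5) + 191.
Solving gives Q = 257 with consumers paying $21.5 and producers receiving $12 (the $9.5 wedge).
Burden on consumers: $5.5; on producers: $4. (They sum to $9.5.)
The less price-elastic side of the market bears the larger share of a per-unit tax.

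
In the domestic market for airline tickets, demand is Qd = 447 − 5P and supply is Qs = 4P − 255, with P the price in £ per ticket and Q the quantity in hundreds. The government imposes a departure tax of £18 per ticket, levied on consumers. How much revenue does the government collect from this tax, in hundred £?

Before the tax: set 447 − 5P = 4P − 255 → P* = £78, Q* = 57.
With the tax collected from consumers, demand (in seller-price terms) shifts: Qd = 447 − 5(P + 18).
New equilibrium: consumers pay £86, producers receive £68, Q = 17. (Wedge: Pb − Ps = 18.)
Revenue = t · Q = 18 · 17 = £306.

Tax revenue = £306 hundred.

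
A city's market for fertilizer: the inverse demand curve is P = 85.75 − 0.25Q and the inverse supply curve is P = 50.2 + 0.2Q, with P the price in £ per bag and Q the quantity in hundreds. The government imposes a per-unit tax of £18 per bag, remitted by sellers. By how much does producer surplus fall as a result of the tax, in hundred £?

Inverting to Q(P) form: Qd = 343 − 4P; Qs = 5P − 251.
Before the tax: set 343 − 4P = 5P − 251 → P* = £66, Q* = 79.
With the tax collected from sellers, supply shifts: Qs = 5(P − 18) − 251.
Solving gives Q = 39 with buyers paying £76 and sellers receiving £58 (the £18 wedge).
ΔPS is the trapezoid between Q = 39 and Q = 79 of height £8: ½ · (79 + 39) · 8 = £472.

Producer surplus falls by £472 hundred.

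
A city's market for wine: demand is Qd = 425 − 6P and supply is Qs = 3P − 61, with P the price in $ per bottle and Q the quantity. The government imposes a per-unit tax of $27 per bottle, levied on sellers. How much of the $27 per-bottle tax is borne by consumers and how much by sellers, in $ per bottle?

Without the tax, 425 − 6P = 3P − 61 gives 9P = 486, so P* = $54 and Q* = 101.
With the tax collected from sellers, supply shifts: Qs = 3(P − 27) − 61.
Solving gives Q = 47 with consumers paying $63 and sellers receiving $36 (the $27 wedge).
Burden on consumers: $9; on sellers: $18. (They sum to $27.)

Consumers bear $9 per bottle; sellers bear $18 per bottle.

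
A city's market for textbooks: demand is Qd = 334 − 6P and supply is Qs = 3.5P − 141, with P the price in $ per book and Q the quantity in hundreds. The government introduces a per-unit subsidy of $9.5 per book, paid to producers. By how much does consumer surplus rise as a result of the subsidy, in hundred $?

Consumer surplus rises by $155.75 hundred.

Before the subsidy: set 334 − 6P = 3.5P − 141 → P* = $50, Q* = 34.
With a per-unit subsidy paid to producers, each receives P + 9.5 per unit sold, so supply becomes Qs = 3.5(P + 9.5) − 141.
New equilibrium: consumers pay $46.5, producers receive $56, Q = 55. (Wedge: Pb − Ps = −9.5.)
ΔCS is the trapezoid between Q = 55 and Q = 34 of height $3.5: ½ · (34 + 55) · 3.5 = $155.75.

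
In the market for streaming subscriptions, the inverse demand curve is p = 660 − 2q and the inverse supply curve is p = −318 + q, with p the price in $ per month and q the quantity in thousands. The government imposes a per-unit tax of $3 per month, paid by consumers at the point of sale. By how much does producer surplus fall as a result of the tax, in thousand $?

Producer surplus falls by $325.5 thousand.

Rewrite in direct form: qd = 330 − 0.5p and qs = p + 318.
Before the tax: set 330 − 0.5p = p + 318 → p* = $8, q* = 326.
With the tax collected from consumers, demand (in seller-price terms) shifts: qd = 330 − 0.5(p + 3).
Solving gives q = 325 with consumers paying $10 and suppliers receiving $7 (the $3 wedge).
ΔPS is the trapezoid between Q = 325 and Q = 326 of height $1: ½ · (326 + 325) · 1 = $325.5.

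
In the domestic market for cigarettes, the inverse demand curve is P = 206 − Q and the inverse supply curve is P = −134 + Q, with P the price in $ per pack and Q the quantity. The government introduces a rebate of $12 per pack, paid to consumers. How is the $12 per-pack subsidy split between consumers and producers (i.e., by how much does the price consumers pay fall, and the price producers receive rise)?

Consumers gain $6 per pack; producers gain $6 per pack.

Inverting to Q(P) form: Qd = 206 − P; Qs = P + 134.
Without the subsidy, 206 − P = P + 134 gives 2P = 72, so P* = $36 and Q* = 170.
With a per-unit subsidy paid to consumers, each effectively pays P − 12, so demand becomes Qd = 206 − (P − 12).
New equilibrium: consumers pay $30, producers receive $42, Q = 176. (Wedge: Pb − Ps = −12.)
Gain to consumers: $6; to producers: $6. (They sum to $12.)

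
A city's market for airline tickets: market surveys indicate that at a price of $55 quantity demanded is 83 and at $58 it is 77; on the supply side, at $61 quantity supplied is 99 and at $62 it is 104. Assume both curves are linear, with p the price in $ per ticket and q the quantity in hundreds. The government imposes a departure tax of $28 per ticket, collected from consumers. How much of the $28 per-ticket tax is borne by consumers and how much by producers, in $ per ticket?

Consumers bear $20 per ticket; producers bear $8 per ticket.

Demand slope: (77 − 83)/(58 − 55) = -2, so qd = 193 − 2p.
Supply slope: (104 − 99)/(62 − 61) = 5, so qs = 5p − 206.
Without the tax, 193 − 2p = 5p − 206 gives 7p = 399, so p* = $57 and q* = 79.
With the tax collected from consumers, demand (in seller-price terms) shifts: qd = 193 − 2(p + 28).
New equilibrium: consumers pay $77, producers receive $49, q = 39. (Wedge: pb − ps = 28.)
Burden on consumers: $20; on producers: $8. (They sum to $28.)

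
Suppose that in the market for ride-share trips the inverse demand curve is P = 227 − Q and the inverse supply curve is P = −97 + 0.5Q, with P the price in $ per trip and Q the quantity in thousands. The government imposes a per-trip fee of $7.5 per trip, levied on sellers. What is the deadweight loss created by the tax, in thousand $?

Deadweight loss = $18.75 thousand.

Inverting to Q(P) form: Qd = 227 − P; Qs = 2P + 194.
Before the tax: set 227 − P = 2P + 194 → P* = $11, Q* = 216.
With the tax collected from sellers, supply shifts: Qs = 2(P − 7.5) + 194.
New equilibrium: consumers pay $16, sellers receive $8.5, Q = 211. (Wedge: Pb − Ps = 7.5.)
Quantity falls by |ΔQ| = |216 − 211| = 5.
DWL = ½ · t · |ΔQ| = ½ · 7.5 · 5 = $18.75.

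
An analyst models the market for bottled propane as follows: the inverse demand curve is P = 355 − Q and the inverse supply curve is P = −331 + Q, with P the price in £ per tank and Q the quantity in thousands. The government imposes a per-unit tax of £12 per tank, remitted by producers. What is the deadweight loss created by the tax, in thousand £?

Inverting to Q(P) form: Qd = 355 − P; Qs = P + 331.
Without the tax, 355 − P = P + 331 gives 2P = 24, so P* = £12 and Q* = 343.
With the tax collected from producers, supply shifts: Qs = (P − 12) + 331.
New equilibrium: consumers pay £18, producers receive £6, Q = 337. (Wedge: Pb − Ps = 12.)
Quantity falls by |ΔQ| = |343 − 337| = 6.
DWL = ½ · t · |ΔQ| = ½ · 12 · 6 = £36.

Deadweight loss = £36 thousand.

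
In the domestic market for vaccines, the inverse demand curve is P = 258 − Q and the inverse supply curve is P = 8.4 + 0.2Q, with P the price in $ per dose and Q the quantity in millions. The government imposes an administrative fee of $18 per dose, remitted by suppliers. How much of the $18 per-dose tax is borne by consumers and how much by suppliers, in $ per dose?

Rewrite in direct form: Qd = 258 − P and Qs = 5P − 42.
Before the tax: set 258 − P = 5P − 42 → P* = $50, Q* = 208.
With the tax collected from suppliers, supply shifts: Qs = 5(P − 18) − 42.
New equilibrium: consumers pay $65, suppliers receive $47, Q = 193. (Wedge: Pb − Ps = 18.)
Burden on consumers: $15; on suppliers: $3. (They sum to $18.)
The less price-elastic side of the market bears the larger share of a per-unit tax.

Consumers bear $15 per dose; suppliers bear $3 per dose.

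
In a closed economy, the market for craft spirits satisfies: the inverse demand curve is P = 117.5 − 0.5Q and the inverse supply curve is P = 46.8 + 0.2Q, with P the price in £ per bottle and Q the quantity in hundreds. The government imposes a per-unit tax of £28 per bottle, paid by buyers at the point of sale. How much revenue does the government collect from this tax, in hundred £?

Rewrite in direct form: Qd = 235 − 2P and Qs = 5P − 234.
Before the tax: set 235 − 2P = 5P − 234 → P* = £67, Q* = 101.
With the tax collected from buyers, demand (in seller-price terms) shifts: Qd = 235 − 2(P + 28).
New equilibrium: buyers pay £87, suppliers receive £59, Q = 61. (Wedge: Pb − Ps = 28.)
Revenue = t · Q = 28 · 61 = £1708.

Tax revenue = £1708 hundred.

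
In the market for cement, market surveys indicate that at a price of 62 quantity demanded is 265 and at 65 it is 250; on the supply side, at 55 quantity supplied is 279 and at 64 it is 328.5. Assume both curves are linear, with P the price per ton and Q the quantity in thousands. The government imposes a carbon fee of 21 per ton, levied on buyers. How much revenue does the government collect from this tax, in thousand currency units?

Demand slope: (250 − 265)/(65 − 62) = -5, so Qd = 575 − 5P.
Supply slope: (328.5 − 279)/(64 − 55) = 5.5, so Qs = 5.5P − 23.5.
Before the tax: set 575 − 5P = 5.5P − 23.5 → P* = 57, Q* = 290.
With the tax collected from buyers, demand (in seller-price terms) shifts: Qd = 575 − 5(P + 21).
Solving gives Q = 235 with buyers paying 68 and producers receiving 47 (the 21 wedge).
Revenue = t · Q = 21 · 235 = 4935.

Tax revenue = 4935 thousand.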